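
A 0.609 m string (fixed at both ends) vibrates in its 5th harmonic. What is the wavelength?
λₙ = 2L/n = 0.2436 m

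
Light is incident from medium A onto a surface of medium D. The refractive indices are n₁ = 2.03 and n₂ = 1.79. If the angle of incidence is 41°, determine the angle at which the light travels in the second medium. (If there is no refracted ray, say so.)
sin θ₂ = (n₁/n₂)·sin θ₁ = 0.744 → θ₂ = 48.08°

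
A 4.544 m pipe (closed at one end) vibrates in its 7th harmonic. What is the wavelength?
λₙ = 4L/n = 2.597 m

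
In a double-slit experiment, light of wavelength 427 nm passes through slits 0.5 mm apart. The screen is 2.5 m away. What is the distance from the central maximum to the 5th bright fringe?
y = mλL/d = 10.68 mm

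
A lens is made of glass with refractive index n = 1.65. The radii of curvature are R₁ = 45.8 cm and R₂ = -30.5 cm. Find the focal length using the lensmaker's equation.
1/f = (n − 1)(1/R₁ − 1/R₂) → f = 28.17 cm (converging lens)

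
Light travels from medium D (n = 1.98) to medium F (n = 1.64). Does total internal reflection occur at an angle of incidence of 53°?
θc = arcsin(n₂/n₁) = 55.92°; 53° < θc, so no — the ray refracts.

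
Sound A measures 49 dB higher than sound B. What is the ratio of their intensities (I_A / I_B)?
I_A/I_B = 10^(Δβ/10) = 79430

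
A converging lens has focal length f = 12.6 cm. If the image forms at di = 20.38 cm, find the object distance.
1/do = 1/f − 1/di → do = 33.01 cm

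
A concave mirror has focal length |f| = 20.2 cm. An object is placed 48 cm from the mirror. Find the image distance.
f = +20.2 cm (concave); 1/di = 1/f − 1/do → di = 34.88 cm (real image, in front of mirror)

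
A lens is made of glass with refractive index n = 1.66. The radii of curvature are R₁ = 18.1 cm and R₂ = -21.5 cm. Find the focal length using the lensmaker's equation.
1/f = (n − 1)(1/R₁ − 1/R₂) → f = 14.89 cm (converging lens)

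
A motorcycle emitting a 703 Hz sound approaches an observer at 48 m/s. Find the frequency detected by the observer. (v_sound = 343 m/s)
f_obs = f·v/(v − v_s) = 817.4 Hz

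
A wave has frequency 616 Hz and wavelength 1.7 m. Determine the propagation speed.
v = fλ = 1047 m/s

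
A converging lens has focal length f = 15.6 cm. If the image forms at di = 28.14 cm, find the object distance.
1/do = 1/f − 1/di → do = 35.01 cm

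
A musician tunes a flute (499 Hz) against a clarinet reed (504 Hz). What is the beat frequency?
5 Hz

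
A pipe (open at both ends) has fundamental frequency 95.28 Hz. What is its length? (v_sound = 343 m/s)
L = v/(2f₁) = 1.8 m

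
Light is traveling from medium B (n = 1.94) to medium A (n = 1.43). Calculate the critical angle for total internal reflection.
θc = arcsin(n₂/n₁) = 47.49°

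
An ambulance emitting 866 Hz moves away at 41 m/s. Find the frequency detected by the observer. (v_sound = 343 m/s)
f_obs = f·v/(v + v_s) = 773.5 Hz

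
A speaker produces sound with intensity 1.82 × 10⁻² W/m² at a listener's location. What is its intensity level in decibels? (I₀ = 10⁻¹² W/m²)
β = 10·log₁₀(I/I₀) = 102.6 dB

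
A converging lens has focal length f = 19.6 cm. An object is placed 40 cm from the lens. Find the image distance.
1/di = 1/f − 1/do → di = 38.43 cm (real image)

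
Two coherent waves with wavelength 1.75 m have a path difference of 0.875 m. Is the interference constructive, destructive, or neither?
destructive — path difference = 0.5λ, an odd multiple of λ/2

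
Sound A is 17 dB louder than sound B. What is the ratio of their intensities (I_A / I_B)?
I_A/I_B = 10^(Δβ/10) = 50.12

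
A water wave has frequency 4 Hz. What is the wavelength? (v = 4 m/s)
λ = v/f = 1 m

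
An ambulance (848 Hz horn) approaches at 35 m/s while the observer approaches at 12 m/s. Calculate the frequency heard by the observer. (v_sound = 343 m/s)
f_obs = f·(v + v_o)/(v − v_s) = 977.4 Hz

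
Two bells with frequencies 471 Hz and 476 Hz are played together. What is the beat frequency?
5 Hz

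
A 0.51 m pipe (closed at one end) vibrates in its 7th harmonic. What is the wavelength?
λₙ = 4L/n = 0.2914 m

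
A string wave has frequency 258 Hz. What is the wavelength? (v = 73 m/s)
λ = v/f = 0.2829 m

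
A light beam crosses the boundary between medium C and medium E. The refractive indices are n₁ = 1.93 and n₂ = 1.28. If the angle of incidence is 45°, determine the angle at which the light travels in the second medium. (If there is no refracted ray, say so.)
sin θ₂ = (n₁/n₂)·sin θ₁ = 1.066 > 1, so there is no refracted ray — the light undergoes total internal reflection.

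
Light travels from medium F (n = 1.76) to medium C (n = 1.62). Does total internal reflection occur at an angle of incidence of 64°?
θc = arcsin(n₂/n₁) = 66.99°; 64° < θc, so no — the ray refracts.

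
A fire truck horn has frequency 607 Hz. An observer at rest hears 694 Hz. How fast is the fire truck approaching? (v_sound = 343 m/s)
v_s = v·(1 − f/f_obs) = 43 m/s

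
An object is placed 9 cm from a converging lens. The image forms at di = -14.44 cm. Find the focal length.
1/f = 1/do + 1/di → f = 23.89 cm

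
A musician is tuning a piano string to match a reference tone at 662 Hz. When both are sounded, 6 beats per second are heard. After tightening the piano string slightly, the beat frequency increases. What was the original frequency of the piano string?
668 Hz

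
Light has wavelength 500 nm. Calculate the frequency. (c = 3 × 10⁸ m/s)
f = c/λ = 6.000 × 10¹⁴ Hz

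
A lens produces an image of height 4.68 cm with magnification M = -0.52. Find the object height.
ho = |hi|/|M| = 9 cm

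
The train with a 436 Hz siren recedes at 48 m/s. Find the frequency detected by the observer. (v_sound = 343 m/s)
f_obs = f·v/(v + v_s) = 382.5 Hz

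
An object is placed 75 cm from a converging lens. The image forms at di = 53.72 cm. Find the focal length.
1/f = 1/do + 1/di → f = 31.3 cm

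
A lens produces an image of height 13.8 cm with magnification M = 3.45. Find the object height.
ho = |hi|/|M| = 4 cm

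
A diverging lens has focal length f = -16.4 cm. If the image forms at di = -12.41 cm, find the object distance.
1/do = 1/f − 1/di → do = 51.01 cm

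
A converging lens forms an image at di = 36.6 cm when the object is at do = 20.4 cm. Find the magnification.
M = −di/do = -1.794 (inverted image)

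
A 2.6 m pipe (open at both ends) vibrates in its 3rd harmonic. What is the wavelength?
λₙ = 2L/n = 1.733 m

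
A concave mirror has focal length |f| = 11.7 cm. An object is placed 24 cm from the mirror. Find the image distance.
f = +11.7 cm (concave); 1/di = 1/f − 1/do → di = 22.83 cm (real image, in front of mirror)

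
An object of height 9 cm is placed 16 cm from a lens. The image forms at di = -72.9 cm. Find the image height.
hi = (-di/do) × ho = 41.01 cm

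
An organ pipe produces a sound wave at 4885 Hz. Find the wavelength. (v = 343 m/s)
λ = v/f = 0.07021 m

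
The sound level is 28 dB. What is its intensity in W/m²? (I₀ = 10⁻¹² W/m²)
I = I₀·10^(β/10) = 6.31 × 10⁻¹⁰ W/m²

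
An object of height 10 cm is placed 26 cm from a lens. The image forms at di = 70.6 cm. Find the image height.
hi = (-di/do) × ho = -27.15 cm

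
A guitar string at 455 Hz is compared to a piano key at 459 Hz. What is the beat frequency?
4 Hz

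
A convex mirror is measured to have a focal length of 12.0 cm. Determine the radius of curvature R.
R = 2|f| = 24 cm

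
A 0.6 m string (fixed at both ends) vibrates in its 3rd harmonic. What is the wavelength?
λₙ = 2L/n = 0.4 m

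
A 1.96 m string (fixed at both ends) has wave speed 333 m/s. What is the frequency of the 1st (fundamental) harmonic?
fₙ = nv/(2L) = 84.95 Hz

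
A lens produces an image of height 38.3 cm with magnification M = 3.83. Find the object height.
ho = |hi|/|M| = 10 cm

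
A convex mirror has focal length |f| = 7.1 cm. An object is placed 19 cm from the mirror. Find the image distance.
f = −7.1 cm (convex); 1/di = 1/f − 1/do → di = -5.169 cm (virtual image, behind mirror)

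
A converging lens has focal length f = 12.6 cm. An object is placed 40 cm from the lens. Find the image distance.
1/di = 1/f − 1/do → di = 18.39 cm (real image)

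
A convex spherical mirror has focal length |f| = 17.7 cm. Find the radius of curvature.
R = 2|f| = 35.4 cm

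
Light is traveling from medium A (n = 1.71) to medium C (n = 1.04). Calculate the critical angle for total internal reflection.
θc = arcsin(n₂/n₁) = 37.46°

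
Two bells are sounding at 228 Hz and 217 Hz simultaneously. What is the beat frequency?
11 Hz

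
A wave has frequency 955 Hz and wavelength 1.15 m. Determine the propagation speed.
v = fλ = 1098 m/s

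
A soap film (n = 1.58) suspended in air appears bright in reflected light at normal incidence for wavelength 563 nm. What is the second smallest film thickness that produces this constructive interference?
2nt = (m − ½)λ with m = 2 → t = (m − ½)λ/(2n) = 267.2 nm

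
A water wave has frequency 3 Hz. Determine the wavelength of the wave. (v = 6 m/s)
λ = v/f = 2 m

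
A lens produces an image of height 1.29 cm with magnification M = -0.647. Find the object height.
ho = |hi|/|M| = 1.994 cm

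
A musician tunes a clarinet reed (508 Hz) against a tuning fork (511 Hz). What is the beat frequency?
3 Hz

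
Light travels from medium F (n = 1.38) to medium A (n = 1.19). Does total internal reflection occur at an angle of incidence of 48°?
θc = arcsin(n₂/n₁) = 59.58°; 48° < θc, so no — the ray refracts.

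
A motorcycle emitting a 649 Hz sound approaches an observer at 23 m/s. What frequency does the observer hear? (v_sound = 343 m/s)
f_obs = f·v/(v − v_s) = 695.6 Hz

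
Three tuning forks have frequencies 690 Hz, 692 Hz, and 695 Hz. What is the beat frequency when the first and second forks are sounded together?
2 Hz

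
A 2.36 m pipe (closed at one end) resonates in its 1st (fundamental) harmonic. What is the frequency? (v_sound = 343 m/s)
fₙ = nv/(4L) = 36.33 Hz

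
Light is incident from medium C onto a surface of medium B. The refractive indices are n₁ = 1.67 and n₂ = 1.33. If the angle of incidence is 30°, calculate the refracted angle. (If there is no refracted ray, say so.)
sin θ₂ = (n₁/n₂)·sin θ₁ = 0.6278 → θ₂ = 38.89°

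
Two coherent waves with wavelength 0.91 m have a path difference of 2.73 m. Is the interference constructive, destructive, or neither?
constructive — path difference = 3λ, a whole number of wavelengths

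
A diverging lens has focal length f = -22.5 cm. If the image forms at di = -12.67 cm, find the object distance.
1/do = 1/f − 1/di → do = 29 cm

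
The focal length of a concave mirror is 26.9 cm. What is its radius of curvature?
R = 2|f| = 53.8 cm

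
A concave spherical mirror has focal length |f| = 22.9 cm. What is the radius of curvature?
R = 2|f| = 45.8 cm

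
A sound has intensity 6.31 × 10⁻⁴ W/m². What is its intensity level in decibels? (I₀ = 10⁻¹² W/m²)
β = 10·log₁₀(I/I₀) = 88 dB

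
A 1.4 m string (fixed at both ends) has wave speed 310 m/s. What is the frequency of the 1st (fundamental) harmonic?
fₙ = nv/(2L) = 110.7 Hz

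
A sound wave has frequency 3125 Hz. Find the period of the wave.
T = 1/f = 3.200 × 10⁻⁴ s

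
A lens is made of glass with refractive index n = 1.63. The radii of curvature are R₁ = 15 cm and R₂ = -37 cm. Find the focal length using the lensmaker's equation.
1/f = (n − 1)(1/R₁ − 1/R₂) → f = 16.94 cm (converging lens)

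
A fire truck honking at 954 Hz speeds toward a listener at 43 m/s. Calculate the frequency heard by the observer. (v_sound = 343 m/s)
f_obs = f·v/(v − v_s) = 1091 Hz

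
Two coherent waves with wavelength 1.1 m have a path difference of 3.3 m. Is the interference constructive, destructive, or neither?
constructive — path difference = 3λ, a whole number of wavelengths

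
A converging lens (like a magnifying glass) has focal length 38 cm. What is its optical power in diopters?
P = 1/f = 2.632 D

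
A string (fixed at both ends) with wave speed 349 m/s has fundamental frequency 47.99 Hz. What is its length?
L = v/(2f₁) = 3.636 m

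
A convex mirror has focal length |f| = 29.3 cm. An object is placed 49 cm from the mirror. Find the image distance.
f = −29.3 cm (convex); 1/di = 1/f − 1/do → di = -18.34 cm (virtual image, behind mirror)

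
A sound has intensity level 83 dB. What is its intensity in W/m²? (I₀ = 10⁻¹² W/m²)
I = I₀·10^(β/10) = 2.00 × 10⁻⁴ W/m²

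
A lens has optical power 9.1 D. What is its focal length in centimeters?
f = 1/P = 10.99 cm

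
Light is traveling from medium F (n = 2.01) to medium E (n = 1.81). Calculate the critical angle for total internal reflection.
θc = arcsin(n₂/n₁) = 64.22°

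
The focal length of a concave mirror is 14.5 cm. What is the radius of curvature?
R = 2|f| = 29 cm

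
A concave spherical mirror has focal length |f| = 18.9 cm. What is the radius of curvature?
R = 2|f| = 37.8 cm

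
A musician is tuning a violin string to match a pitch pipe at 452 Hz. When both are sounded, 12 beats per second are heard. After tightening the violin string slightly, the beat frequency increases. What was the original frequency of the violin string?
464 Hz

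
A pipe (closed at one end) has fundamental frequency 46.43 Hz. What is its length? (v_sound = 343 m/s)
L = v/(4f₁) = 1.847 m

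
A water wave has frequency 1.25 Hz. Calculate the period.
T = 1/f = 0.8 s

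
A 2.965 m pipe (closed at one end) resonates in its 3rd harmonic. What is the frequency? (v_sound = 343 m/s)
fₙ = nv/(4L) = 86.76 Hz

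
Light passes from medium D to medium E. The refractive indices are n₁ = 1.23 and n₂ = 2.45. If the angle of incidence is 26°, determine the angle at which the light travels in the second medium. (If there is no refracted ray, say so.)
sin θ₂ = (n₁/n₂)·sin θ₁ = 0.2201 → θ₂ = 12.71°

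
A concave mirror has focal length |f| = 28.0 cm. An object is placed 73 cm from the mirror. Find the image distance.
f = +28.0 cm (concave); 1/di = 1/f − 1/do → di = 45.42 cm (real image, in front of mirror)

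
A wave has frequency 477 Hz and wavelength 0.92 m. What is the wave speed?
v = fλ = 438.8 m/s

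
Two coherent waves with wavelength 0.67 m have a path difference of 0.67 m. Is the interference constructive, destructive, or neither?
constructive — path difference = 1λ, a whole number of wavelengths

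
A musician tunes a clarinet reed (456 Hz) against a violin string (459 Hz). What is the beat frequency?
3 Hz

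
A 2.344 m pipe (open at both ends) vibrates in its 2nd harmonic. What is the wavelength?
λₙ = 2L/n = 2.344 m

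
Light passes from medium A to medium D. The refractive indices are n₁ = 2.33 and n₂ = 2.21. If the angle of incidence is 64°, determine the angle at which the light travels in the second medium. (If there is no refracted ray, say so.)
sin θ₂ = (n₁/n₂)·sin θ₁ = 0.9476 → θ₂ = 71.37°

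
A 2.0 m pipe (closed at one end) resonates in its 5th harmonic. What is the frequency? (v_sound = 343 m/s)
fₙ = nv/(4L) = 214.4 Hz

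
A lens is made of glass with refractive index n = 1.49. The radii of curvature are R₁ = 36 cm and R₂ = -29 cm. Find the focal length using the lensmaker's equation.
1/f = (n − 1)(1/R₁ − 1/R₂) → f = 32.78 cm (converging lens)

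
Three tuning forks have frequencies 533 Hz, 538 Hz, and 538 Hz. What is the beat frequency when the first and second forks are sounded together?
5 Hz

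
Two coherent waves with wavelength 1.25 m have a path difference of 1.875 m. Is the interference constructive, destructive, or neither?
destructive — path difference = 1.5λ, an odd multiple of λ/2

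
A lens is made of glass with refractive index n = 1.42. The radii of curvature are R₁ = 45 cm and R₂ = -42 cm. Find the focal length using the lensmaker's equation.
1/f = (n − 1)(1/R₁ − 1/R₂) → f = 51.72 cm (converging lens)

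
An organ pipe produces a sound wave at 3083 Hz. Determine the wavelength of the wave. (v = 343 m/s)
λ = v/f = 0.1113 m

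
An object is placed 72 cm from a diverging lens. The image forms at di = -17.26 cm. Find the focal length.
1/f = 1/do + 1/di → f = -22.7 cm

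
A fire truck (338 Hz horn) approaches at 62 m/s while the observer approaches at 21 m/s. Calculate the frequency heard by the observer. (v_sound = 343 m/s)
f_obs = f·(v + v_o)/(v − v_s) = 437.8 Hz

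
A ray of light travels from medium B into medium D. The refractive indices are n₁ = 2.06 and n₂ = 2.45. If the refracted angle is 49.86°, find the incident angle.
sin θ₁ = (n₂/n₁)·sin θ₂ → θ₁ = 65.4°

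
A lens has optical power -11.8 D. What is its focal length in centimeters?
f = 1/P = -8.475 cm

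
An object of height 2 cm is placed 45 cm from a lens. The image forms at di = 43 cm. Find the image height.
hi = (-di/do) × ho = -1.911 cm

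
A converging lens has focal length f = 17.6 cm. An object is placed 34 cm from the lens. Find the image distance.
1/di = 1/f − 1/do → di = 36.49 cm (real image)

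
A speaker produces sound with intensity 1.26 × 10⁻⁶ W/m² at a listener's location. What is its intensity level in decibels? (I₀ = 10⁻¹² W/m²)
β = 10·log₁₀(I/I₀) = 61 dB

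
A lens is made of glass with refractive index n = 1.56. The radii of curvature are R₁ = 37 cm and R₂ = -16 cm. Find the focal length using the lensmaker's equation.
1/f = (n − 1)(1/R₁ − 1/R₂) → f = 19.95 cm (converging lens)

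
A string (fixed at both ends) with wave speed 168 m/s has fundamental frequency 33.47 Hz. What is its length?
L = v/(2f₁) = 2.51 m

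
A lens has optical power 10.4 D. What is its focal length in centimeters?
f = 1/P = 9.615 cm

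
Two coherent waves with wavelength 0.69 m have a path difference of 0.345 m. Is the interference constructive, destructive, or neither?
destructive — path difference = 0.5λ, an odd multiple of λ/2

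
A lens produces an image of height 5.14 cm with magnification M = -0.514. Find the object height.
ho = |hi|/|M| = 10 cm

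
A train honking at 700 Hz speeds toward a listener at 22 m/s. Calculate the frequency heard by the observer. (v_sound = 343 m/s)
f_obs = f·v/(v − v_s) = 748 Hz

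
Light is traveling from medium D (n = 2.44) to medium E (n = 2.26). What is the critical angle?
θc = arcsin(n₂/n₁) = 67.85°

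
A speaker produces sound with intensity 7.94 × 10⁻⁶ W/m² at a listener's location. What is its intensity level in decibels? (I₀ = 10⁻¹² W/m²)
β = 10·log₁₀(I/I₀) = 69 dB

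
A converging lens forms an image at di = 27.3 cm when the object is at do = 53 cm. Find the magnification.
M = −di/do = -0.5151 (inverted image)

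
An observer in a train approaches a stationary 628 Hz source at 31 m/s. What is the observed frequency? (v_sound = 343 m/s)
f_obs = f·(v + v_o)/v = 684.8 Hz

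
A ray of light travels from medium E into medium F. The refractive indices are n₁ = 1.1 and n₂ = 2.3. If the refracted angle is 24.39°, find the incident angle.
sin θ₁ = (n₂/n₁)·sin θ₂ → θ₁ = 59.7°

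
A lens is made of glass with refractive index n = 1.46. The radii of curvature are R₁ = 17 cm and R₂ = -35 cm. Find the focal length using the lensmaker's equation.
1/f = (n − 1)(1/R₁ − 1/R₂) → f = 24.87 cm (converging lens)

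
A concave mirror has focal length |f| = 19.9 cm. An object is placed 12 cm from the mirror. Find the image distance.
f = +19.9 cm (concave); 1/di = 1/f − 1/do → di = -30.23 cm (virtual image, behind mirror)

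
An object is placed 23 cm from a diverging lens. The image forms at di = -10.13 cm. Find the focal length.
1/f = 1/do + 1/di → f = -18.1 cm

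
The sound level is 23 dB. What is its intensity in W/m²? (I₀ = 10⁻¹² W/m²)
I = I₀·10^(β/10) = 2.00 × 10⁻¹⁰ W/m²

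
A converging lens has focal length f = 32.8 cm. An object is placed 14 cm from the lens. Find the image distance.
1/di = 1/f − 1/do → di = -24.43 cm (virtual image)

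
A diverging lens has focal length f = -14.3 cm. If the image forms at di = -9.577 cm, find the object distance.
1/do = 1/f − 1/di → do = 29 cm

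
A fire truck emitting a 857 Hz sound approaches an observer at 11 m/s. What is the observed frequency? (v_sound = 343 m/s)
f_obs = f·v/(v − v_s) = 885.4 Hz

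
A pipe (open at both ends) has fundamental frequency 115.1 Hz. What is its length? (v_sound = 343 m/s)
L = v/(2f₁) = 1.49 m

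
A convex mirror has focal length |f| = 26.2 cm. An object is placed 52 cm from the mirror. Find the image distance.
f = −26.2 cm (convex); 1/di = 1/f − 1/do → di = -17.42 cm (virtual image, behind mirror)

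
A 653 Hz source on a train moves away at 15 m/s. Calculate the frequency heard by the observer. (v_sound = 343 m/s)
f_obs = f·v/(v + v_s) = 625.6 Hz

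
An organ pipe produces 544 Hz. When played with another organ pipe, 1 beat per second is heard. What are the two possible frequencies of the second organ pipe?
f₂ = 544 ± 1 Hz → 545 Hz or 543 Hz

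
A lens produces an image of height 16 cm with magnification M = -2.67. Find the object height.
ho = |hi|/|M| = 5.993 cm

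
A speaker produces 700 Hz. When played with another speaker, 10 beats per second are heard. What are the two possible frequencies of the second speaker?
f₂ = 700 ± 10 Hz → 710 Hz or 690 Hz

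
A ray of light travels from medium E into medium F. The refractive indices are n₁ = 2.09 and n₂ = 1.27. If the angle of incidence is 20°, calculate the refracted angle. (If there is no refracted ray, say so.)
sin θ₂ = (n₁/n₂)·sin θ₁ = 0.5629 → θ₂ = 34.25°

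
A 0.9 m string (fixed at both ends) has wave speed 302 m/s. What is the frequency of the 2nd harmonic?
fₙ = nv/(2L) = 335.6 Hz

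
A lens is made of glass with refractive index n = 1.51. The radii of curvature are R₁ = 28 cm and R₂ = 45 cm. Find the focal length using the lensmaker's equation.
1/f = (n − 1)(1/R₁ − 1/R₂) → f = 145.3 cm (converging lens)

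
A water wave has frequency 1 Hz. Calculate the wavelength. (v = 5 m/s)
λ = v/f = 5 m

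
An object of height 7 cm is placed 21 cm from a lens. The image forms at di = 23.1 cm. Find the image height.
hi = (-di/do) × ho = -7.7 cm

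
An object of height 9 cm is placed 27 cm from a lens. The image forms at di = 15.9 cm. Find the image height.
hi = (-di/do) × ho = -5.3 cm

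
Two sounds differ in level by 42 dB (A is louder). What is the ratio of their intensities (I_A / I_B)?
I_A/I_B = 10^(Δβ/10) = 15850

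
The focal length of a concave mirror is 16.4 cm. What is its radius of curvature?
R = 2|f| = 32.8 cm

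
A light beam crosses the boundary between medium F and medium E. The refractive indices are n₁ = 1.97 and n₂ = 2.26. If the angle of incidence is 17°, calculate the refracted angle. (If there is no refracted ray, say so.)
sin θ₂ = (n₁/n₂)·sin θ₁ = 0.2549 → θ₂ = 14.76°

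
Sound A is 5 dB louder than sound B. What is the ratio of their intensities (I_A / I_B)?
I_A/I_B = 10^(Δβ/10) = 3.162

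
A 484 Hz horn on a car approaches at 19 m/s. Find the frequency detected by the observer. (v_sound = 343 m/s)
f_obs = f·v/(v − v_s) = 512.4 Hz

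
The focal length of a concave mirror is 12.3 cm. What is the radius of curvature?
R = 2|f| = 24.6 cm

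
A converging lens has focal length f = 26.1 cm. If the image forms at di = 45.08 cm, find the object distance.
1/do = 1/f − 1/di → do = 61.99 cm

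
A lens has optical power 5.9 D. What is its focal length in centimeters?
f = 1/P = 16.95 cm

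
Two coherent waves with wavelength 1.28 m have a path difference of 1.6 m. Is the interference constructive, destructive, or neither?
neither (partial) — path difference = 1.25λ, neither a whole number of wavelengths nor an odd multiple of λ/2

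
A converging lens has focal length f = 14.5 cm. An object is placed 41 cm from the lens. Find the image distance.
1/di = 1/f − 1/do → di = 22.43 cm (real image)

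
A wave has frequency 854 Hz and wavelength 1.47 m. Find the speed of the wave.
v = fλ = 1255 m/s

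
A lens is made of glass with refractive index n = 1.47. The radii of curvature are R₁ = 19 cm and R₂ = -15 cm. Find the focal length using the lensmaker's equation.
1/f = (n − 1)(1/R₁ − 1/R₂) → f = 17.83 cm (converging lens)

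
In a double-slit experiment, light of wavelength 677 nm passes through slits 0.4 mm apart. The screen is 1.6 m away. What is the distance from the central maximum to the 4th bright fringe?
y = mλL/d = 10.83 mm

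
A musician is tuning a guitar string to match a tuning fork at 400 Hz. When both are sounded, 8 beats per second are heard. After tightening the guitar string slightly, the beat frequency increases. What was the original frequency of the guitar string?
408 Hz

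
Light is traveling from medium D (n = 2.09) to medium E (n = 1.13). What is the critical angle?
θc = arcsin(n₂/n₁) = 32.73°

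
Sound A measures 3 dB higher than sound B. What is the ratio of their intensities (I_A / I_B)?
I_A/I_B = 10^(Δβ/10) = 1.995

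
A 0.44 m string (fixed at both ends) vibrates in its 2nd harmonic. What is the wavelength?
λₙ = 2L/n = 0.44 m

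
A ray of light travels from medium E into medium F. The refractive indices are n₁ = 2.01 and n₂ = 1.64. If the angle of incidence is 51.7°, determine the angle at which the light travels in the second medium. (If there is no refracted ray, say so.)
sin θ₂ = (n₁/n₂)·sin θ₁ = 0.9618 → θ₂ = 74.12°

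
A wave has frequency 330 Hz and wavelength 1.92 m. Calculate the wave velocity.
v = fλ = 633.6 m/s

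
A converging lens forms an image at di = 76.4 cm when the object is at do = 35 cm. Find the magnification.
M = −di/do = -2.183 (inverted image)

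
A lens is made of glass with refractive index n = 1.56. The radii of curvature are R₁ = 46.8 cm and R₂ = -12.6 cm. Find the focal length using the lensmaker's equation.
1/f = (n − 1)(1/R₁ − 1/R₂) → f = 17.73 cm (converging lens)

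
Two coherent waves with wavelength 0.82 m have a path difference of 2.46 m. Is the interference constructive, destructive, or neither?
constructive — path difference = 3λ, a whole number of wavelengths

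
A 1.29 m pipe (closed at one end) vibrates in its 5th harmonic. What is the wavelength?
λₙ = 4L/n = 1.032 m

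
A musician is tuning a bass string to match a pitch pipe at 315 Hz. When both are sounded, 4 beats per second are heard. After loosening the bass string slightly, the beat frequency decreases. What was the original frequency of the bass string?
319 Hz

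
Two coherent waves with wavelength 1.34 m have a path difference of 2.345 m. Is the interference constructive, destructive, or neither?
neither (partial) — path difference = 1.75λ, neither a whole number of wavelengths nor an odd multiple of λ/2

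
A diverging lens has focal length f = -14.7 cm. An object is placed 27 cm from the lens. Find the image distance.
1/di = 1/f − 1/do → di = -9.518 cm (virtual image)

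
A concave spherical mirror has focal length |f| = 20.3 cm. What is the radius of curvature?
R = 2|f| = 40.6 cm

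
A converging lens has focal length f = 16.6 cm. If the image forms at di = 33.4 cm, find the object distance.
1/do = 1/f − 1/di → do = 33 cm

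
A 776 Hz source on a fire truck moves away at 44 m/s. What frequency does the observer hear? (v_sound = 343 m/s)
f_obs = f·v/(v + v_s) = 687.8 Hz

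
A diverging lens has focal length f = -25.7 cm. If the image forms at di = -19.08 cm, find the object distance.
1/do = 1/f − 1/di → do = 74.07 cm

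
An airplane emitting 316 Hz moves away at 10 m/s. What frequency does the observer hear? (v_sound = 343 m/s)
f_obs = f·v/(v + v_s) = 307 Hz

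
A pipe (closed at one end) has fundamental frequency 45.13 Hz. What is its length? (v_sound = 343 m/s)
L = v/(4f₁) = 1.9 m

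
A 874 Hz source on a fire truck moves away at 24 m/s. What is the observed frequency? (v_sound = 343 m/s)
f_obs = f·v/(v + v_s) = 816.8 Hz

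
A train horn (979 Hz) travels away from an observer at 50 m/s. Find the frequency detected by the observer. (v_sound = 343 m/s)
f_obs = f·v/(v + v_s) = 854.4 Hz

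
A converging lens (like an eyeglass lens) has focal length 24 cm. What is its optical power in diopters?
P = 1/f = 4.167 D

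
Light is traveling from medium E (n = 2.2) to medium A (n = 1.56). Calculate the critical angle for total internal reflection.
θc = arcsin(n₂/n₁) = 45.16°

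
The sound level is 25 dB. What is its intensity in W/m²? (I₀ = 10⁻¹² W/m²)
I = I₀·10^(β/10) = 3.16 × 10⁻¹⁰ W/m²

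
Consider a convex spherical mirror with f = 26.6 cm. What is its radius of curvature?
R = 2|f| = 53.2 cm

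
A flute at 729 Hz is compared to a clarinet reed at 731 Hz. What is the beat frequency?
2 Hz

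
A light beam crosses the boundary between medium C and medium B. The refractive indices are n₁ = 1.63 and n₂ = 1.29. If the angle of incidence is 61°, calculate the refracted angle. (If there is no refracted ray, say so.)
sin θ₂ = (n₁/n₂)·sin θ₁ = 1.105 > 1, so there is no refracted ray — the light undergoes total internal reflection.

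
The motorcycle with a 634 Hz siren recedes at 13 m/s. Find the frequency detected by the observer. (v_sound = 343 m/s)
f_obs = f·v/(v + v_s) = 610.8 Hz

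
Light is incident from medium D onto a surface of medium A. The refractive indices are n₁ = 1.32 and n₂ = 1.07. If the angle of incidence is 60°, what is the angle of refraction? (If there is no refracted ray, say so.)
sin θ₂ = (n₁/n₂)·sin θ₁ = 1.068 > 1, so there is no refracted ray — the light undergoes total internal reflection.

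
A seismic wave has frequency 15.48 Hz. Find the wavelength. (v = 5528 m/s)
λ = v/f = 357.1 m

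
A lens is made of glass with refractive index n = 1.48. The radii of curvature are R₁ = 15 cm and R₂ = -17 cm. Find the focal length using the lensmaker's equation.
1/f = (n − 1)(1/R₁ − 1/R₂) → f = 16.6 cm (converging lens)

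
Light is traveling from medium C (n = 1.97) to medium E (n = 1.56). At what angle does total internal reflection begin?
θc = arcsin(n₂/n₁) = 52.36°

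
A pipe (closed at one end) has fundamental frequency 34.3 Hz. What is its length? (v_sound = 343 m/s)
L = v/(4f₁) = 2.5 m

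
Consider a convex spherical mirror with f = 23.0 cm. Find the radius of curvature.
R = 2|f| = 46 cm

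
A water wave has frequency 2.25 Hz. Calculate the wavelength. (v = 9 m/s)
λ = v/f = 4 m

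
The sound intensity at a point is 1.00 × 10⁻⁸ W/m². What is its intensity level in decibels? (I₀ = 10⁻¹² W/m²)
β = 10·log₁₀(I/I₀) = 40 dB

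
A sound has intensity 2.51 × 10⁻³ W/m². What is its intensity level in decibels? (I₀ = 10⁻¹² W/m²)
β = 10·log₁₀(I/I₀) = 94 dB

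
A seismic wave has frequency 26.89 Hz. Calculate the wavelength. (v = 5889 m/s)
λ = v/f = 219 m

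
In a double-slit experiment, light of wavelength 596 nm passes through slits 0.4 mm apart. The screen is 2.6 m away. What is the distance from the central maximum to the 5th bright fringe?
y = mλL/d = 19.37 mm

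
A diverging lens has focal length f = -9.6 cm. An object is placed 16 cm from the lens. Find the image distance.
1/di = 1/f − 1/do → di = -6 cm (virtual image)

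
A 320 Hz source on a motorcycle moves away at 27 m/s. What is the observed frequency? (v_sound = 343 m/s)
f_obs = f·v/(v + v_s) = 296.6 Hz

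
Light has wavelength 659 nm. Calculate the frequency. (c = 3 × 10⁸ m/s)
f = c/λ = 4.552 × 10¹⁴ Hz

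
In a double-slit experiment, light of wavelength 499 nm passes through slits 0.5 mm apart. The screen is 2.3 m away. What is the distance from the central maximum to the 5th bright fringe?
y = mλL/d = 11.48 mm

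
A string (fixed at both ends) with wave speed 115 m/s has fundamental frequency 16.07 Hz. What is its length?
L = v/(2f₁) = 3.578 m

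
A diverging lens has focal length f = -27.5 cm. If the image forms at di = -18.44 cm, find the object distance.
1/do = 1/f − 1/di → do = 55.97 cm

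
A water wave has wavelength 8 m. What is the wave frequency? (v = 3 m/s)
f = v/λ = 0.375 Hz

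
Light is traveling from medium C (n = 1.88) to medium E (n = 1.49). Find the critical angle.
θc = arcsin(n₂/n₁) = 52.42°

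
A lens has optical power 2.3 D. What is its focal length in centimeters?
f = 1/P = 43.48 cm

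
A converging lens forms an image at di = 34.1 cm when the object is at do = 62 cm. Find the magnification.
M = −di/do = -0.55 (inverted image)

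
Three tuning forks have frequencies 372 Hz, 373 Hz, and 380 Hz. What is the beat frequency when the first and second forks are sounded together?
1 Hz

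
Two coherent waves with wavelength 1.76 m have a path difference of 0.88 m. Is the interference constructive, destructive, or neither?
destructive — path difference = 0.5λ, an odd multiple of λ/2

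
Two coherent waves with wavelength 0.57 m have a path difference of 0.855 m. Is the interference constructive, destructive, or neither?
destructive — path difference = 1.5λ, an odd multiple of λ/2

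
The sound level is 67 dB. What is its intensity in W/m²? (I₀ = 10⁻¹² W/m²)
I = I₀·10^(β/10) = 5.01 × 10⁻⁶ W/m²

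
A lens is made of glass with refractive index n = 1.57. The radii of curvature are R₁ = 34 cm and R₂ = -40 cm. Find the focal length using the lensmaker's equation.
1/f = (n − 1)(1/R₁ − 1/R₂) → f = 32.24 cm (converging lens)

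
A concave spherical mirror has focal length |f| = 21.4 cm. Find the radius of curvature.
R = 2|f| = 42.8 cm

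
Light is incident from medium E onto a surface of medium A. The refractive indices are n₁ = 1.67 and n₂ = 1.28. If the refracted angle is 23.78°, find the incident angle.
sin θ₁ = (n₂/n₁)·sin θ₂ → θ₁ = 18°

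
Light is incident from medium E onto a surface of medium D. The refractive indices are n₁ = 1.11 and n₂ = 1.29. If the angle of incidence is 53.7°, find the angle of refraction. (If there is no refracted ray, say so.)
sin θ₂ = (n₁/n₂)·sin θ₁ = 0.6935 → θ₂ = 43.91°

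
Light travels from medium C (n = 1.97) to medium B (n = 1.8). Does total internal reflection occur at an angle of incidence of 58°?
θc = arcsin(n₂/n₁) = 66.02°; 58° < θc, so no — the ray refracts.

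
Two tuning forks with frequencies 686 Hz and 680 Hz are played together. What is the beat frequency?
6 Hz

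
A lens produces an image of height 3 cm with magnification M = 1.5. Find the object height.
ho = |hi|/|M| = 2 cm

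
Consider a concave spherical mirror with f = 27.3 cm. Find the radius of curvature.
R = 2|f| = 54.6 cm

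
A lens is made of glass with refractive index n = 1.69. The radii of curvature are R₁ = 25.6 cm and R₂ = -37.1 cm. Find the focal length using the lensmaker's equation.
1/f = (n − 1)(1/R₁ − 1/R₂) → f = 21.95 cm (converging lens)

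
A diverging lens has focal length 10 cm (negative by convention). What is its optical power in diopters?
P = 1/f = -10 D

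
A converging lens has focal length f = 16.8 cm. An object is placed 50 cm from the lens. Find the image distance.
1/di = 1/f − 1/do → di = 25.3 cm (real image)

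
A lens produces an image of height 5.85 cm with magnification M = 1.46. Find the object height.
ho = |hi|/|M| = 4.007 cm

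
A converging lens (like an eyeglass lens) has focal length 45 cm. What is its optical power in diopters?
P = 1/f = 2.222 D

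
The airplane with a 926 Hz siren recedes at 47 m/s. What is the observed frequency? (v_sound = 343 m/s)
f_obs = f·v/(v + v_s) = 814.4 Hz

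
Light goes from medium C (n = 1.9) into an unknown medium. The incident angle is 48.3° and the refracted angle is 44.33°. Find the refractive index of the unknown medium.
n₂ = n₁·sin θ₁ / sin θ₂ = 2.03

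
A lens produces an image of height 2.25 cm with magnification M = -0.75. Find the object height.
ho = |hi|/|M| = 3 cm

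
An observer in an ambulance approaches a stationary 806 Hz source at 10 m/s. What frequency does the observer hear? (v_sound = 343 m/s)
f_obs = f·(v + v_o)/v = 829.5 Hz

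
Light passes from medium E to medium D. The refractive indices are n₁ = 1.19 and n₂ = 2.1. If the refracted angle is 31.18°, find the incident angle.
sin θ₁ = (n₂/n₁)·sin θ₂ → θ₁ = 66.01°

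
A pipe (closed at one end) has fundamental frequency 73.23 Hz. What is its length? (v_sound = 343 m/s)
L = v/(4f₁) = 1.171 m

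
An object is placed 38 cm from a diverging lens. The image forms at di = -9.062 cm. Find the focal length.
1/f = 1/do + 1/di → f = -11.9 cm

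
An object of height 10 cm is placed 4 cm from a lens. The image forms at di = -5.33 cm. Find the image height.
hi = (-di/do) × ho = 13.32 cm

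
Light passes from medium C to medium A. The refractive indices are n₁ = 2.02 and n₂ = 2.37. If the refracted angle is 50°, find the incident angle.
sin θ₁ = (n₂/n₁)·sin θ₂ → θ₁ = 64°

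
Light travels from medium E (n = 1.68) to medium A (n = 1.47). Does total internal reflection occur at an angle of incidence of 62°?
θc = arcsin(n₂/n₁) = 61.04°; 62° > θc, so yes — total internal reflection.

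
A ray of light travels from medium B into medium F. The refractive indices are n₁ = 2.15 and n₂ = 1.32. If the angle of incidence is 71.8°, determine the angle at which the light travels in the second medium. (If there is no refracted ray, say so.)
sin θ₂ = (n₁/n₂)·sin θ₁ = 1.547 > 1, so there is no refracted ray — the light undergoes total internal reflection.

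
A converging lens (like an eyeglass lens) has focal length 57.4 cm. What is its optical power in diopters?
P = 1/f = 1.742 D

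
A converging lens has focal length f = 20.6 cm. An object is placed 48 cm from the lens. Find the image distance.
1/di = 1/f − 1/do → di = 36.09 cm (real image)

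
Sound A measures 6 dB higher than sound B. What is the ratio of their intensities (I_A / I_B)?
I_A/I_B = 10^(Δβ/10) = 3.981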